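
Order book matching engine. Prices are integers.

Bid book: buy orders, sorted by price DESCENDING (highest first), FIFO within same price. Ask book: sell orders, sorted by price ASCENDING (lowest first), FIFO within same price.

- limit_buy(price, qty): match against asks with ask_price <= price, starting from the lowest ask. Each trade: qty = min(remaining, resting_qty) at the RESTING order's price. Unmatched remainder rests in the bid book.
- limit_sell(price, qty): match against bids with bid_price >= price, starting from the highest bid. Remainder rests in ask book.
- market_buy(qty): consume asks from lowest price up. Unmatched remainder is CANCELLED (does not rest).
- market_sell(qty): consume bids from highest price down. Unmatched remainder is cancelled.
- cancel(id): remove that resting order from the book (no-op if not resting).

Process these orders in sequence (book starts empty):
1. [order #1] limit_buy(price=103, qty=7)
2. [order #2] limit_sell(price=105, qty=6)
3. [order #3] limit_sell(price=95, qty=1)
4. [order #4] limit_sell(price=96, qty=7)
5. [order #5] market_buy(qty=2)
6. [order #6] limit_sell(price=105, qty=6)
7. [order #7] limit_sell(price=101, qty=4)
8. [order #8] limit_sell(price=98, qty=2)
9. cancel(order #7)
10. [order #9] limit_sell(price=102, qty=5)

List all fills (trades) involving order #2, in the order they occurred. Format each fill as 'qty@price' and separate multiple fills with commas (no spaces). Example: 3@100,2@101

Answer: 1@105

Derivation:
After op 1 [order #1] limit_buy(price=103, qty=7): fills=none; bids=[#1:7@103] asks=[-]
After op 2 [order #2] limit_sell(price=105, qty=6): fills=none; bids=[#1:7@103] asks=[#2:6@105]
After op 3 [order #3] limit_sell(price=95, qty=1): fills=#1x#3:1@103; bids=[#1:6@103] asks=[#2:6@105]
After op 4 [order #4] limit_sell(price=96, qty=7): fills=#1x#4:6@103; bids=[-] asks=[#4:1@96 #2:6@105]
After op 5 [order #5] market_buy(qty=2): fills=#5x#4:1@96 #5x#2:1@105; bids=[-] asks=[#2:5@105]
After op 6 [order #6] limit_sell(price=105, qty=6): fills=none; bids=[-] asks=[#2:5@105 #6:6@105]
After op 7 [order #7] limit_sell(price=101, qty=4): fills=none; bids=[-] asks=[#7:4@101 #2:5@105 #6:6@105]
After op 8 [order #8] limit_sell(price=98, qty=2): fills=none; bids=[-] asks=[#8:2@98 #7:4@101 #2:5@105 #6:6@105]
After op 9 cancel(order #7): fills=none; bids=[-] asks=[#8:2@98 #2:5@105 #6:6@105]
After op 10 [order #9] limit_sell(price=102, qty=5): fills=none; bids=[-] asks=[#8:2@98 #9:5@102 #2:5@105 #6:6@105]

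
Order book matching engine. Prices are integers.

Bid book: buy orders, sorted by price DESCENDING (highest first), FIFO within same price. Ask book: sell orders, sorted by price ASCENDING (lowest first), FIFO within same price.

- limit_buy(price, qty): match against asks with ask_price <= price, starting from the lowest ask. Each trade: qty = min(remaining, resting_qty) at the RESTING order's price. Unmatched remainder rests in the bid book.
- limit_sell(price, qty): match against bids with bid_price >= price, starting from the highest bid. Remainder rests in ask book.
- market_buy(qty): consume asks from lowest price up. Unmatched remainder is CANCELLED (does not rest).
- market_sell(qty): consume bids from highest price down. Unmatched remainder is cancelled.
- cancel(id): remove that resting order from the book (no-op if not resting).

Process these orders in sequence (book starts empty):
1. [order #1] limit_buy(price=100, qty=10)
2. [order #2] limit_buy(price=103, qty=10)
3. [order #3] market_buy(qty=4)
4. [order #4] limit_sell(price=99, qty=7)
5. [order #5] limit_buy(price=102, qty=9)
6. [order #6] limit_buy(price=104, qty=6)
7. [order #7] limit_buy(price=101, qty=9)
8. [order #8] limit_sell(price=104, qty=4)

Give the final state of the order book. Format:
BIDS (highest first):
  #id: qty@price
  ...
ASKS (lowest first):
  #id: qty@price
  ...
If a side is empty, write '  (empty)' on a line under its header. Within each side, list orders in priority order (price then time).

Answer: BIDS (highest first):
  #6: 2@104
  #2: 3@103
  #5: 9@102
  #7: 9@101
  #1: 10@100
ASKS (lowest first):
  (empty)

Derivation:
After op 1 [order #1] limit_buy(price=100, qty=10): fills=none; bids=[#1:10@100] asks=[-]
After op 2 [order #2] limit_buy(price=103, qty=10): fills=none; bids=[#2:10@103 #1:10@100] asks=[-]
After op 3 [order #3] market_buy(qty=4): fills=none; bids=[#2:10@103 #1:10@100] asks=[-]
After op 4 [order #4] limit_sell(price=99, qty=7): fills=#2x#4:7@103; bids=[#2:3@103 #1:10@100] asks=[-]
After op 5 [order #5] limit_buy(price=102, qty=9): fills=none; bids=[#2:3@103 #5:9@102 #1:10@100] asks=[-]
After op 6 [order #6] limit_buy(price=104, qty=6): fills=none; bids=[#6:6@104 #2:3@103 #5:9@102 #1:10@100] asks=[-]
After op 7 [order #7] limit_buy(price=101, qty=9): fills=none; bids=[#6:6@104 #2:3@103 #5:9@102 #7:9@101 #1:10@100] asks=[-]
After op 8 [order #8] limit_sell(price=104, qty=4): fills=#6x#8:4@104; bids=[#6:2@104 #2:3@103 #5:9@102 #7:9@101 #1:10@100] asks=[-]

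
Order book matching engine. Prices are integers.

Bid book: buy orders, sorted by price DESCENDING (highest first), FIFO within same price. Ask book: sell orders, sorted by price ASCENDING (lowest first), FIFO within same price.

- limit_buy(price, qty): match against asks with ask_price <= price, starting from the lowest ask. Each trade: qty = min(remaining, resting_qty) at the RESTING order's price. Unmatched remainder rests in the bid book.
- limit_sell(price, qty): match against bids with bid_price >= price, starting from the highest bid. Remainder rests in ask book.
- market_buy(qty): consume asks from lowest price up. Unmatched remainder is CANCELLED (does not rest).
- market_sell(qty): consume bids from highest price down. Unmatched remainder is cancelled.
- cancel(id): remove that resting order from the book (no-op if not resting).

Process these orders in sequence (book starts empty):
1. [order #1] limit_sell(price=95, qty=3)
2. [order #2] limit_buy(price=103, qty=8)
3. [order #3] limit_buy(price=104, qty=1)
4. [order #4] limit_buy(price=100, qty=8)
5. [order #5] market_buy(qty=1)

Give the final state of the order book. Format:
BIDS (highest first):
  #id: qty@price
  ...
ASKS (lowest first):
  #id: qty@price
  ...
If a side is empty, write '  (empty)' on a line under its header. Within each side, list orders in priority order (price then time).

After op 1 [order #1] limit_sell(price=95, qty=3): fills=none; bids=[-] asks=[#1:3@95]
After op 2 [order #2] limit_buy(price=103, qty=8): fills=#2x#1:3@95; bids=[#2:5@103] asks=[-]
After op 3 [order #3] limit_buy(price=104, qty=1): fills=none; bids=[#3:1@104 #2:5@103] asks=[-]
After op 4 [order #4] limit_buy(price=100, qty=8): fills=none; bids=[#3:1@104 #2:5@103 #4:8@100] asks=[-]
After op 5 [order #5] market_buy(qty=1): fills=none; bids=[#3:1@104 #2:5@103 #4:8@100] asks=[-]

Answer: BIDS (highest first):
  #3: 1@104
  #2: 5@103
  #4: 8@100
ASKS (lowest first):
  (empty)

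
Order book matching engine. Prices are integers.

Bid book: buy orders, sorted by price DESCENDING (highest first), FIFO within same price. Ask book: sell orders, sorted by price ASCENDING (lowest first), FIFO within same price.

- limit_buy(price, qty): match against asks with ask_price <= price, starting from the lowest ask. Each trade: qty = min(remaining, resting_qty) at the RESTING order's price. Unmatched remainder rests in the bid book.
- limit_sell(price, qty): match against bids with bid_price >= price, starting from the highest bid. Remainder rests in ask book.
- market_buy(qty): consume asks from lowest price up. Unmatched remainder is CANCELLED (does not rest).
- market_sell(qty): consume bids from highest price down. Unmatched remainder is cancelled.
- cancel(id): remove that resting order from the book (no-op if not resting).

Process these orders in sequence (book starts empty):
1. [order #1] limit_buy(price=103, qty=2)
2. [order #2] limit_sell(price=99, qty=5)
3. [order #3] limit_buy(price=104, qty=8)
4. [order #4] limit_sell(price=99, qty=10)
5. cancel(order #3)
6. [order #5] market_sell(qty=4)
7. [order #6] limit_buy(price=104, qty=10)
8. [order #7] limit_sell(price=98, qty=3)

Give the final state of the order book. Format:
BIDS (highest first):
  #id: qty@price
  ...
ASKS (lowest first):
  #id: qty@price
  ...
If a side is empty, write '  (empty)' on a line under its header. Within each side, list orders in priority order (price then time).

Answer: BIDS (highest first):
  #6: 2@104
ASKS (lowest first):
  (empty)

Derivation:
After op 1 [order #1] limit_buy(price=103, qty=2): fills=none; bids=[#1:2@103] asks=[-]
After op 2 [order #2] limit_sell(price=99, qty=5): fills=#1x#2:2@103; bids=[-] asks=[#2:3@99]
After op 3 [order #3] limit_buy(price=104, qty=8): fills=#3x#2:3@99; bids=[#3:5@104] asks=[-]
After op 4 [order #4] limit_sell(price=99, qty=10): fills=#3x#4:5@104; bids=[-] asks=[#4:5@99]
After op 5 cancel(order #3): fills=none; bids=[-] asks=[#4:5@99]
After op 6 [order #5] market_sell(qty=4): fills=none; bids=[-] asks=[#4:5@99]
After op 7 [order #6] limit_buy(price=104, qty=10): fills=#6x#4:5@99; bids=[#6:5@104] asks=[-]
After op 8 [order #7] limit_sell(price=98, qty=3): fills=#6x#7:3@104; bids=[#6:2@104] asks=[-]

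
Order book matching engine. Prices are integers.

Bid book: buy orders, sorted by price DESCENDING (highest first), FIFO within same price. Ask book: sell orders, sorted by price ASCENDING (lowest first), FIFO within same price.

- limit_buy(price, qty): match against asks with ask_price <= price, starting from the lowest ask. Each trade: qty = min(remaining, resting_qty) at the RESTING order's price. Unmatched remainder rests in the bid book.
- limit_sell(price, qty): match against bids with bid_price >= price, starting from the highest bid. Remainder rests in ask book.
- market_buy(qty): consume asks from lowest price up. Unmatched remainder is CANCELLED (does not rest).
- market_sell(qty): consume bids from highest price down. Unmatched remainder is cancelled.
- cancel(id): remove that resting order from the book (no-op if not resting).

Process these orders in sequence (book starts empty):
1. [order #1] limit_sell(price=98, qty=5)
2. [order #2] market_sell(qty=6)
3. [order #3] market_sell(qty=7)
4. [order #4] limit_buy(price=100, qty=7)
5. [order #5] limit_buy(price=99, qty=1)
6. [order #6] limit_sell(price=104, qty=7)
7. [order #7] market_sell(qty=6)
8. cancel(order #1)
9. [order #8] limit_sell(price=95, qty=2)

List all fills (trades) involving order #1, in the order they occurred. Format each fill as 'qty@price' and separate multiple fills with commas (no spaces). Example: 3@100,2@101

Answer: 5@98

Derivation:
After op 1 [order #1] limit_sell(price=98, qty=5): fills=none; bids=[-] asks=[#1:5@98]
After op 2 [order #2] market_sell(qty=6): fills=none; bids=[-] asks=[#1:5@98]
After op 3 [order #3] market_sell(qty=7): fills=none; bids=[-] asks=[#1:5@98]
After op 4 [order #4] limit_buy(price=100, qty=7): fills=#4x#1:5@98; bids=[#4:2@100] asks=[-]
After op 5 [order #5] limit_buy(price=99, qty=1): fills=none; bids=[#4:2@100 #5:1@99] asks=[-]
After op 6 [order #6] limit_sell(price=104, qty=7): fills=none; bids=[#4:2@100 #5:1@99] asks=[#6:7@104]
After op 7 [order #7] market_sell(qty=6): fills=#4x#7:2@100 #5x#7:1@99; bids=[-] asks=[#6:7@104]
After op 8 cancel(order #1): fills=none; bids=[-] asks=[#6:7@104]
After op 9 [order #8] limit_sell(price=95, qty=2): fills=none; bids=[-] asks=[#8:2@95 #6:7@104]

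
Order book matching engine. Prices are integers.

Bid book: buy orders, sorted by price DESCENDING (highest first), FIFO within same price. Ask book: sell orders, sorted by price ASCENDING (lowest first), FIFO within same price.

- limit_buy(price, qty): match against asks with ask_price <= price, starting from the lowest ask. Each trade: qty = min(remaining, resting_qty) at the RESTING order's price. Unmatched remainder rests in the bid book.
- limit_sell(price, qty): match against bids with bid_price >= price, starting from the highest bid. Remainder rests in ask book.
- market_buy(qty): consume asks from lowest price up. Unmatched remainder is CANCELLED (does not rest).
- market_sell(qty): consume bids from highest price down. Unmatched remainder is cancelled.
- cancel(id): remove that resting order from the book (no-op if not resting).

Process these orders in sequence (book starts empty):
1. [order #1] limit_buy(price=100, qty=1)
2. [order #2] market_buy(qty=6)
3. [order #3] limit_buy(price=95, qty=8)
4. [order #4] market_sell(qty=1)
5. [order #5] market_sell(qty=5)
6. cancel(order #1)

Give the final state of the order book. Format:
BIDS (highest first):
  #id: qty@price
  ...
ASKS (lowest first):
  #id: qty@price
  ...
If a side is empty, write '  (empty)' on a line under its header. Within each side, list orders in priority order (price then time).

After op 1 [order #1] limit_buy(price=100, qty=1): fills=none; bids=[#1:1@100] asks=[-]
After op 2 [order #2] market_buy(qty=6): fills=none; bids=[#1:1@100] asks=[-]
After op 3 [order #3] limit_buy(price=95, qty=8): fills=none; bids=[#1:1@100 #3:8@95] asks=[-]
After op 4 [order #4] market_sell(qty=1): fills=#1x#4:1@100; bids=[#3:8@95] asks=[-]
After op 5 [order #5] market_sell(qty=5): fills=#3x#5:5@95; bids=[#3:3@95] asks=[-]
After op 6 cancel(order #1): fills=none; bids=[#3:3@95] asks=[-]

Answer: BIDS (highest first):
  #3: 3@95
ASKS (lowest first):
  (empty)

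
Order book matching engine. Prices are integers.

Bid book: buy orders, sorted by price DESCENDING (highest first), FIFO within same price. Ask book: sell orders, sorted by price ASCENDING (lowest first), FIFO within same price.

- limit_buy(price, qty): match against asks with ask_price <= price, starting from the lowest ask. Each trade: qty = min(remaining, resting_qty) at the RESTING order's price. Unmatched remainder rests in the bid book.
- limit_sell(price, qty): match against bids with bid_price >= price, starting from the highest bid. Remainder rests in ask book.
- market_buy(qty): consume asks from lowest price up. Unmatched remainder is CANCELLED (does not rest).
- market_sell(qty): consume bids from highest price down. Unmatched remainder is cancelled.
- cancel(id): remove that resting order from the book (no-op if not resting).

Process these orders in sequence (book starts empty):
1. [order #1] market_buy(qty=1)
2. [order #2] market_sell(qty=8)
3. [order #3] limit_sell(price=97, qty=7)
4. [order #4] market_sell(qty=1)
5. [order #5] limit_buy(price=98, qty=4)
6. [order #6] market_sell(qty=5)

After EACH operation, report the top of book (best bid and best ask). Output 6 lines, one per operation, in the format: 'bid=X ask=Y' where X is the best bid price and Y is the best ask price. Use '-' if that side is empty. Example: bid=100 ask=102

Answer: bid=- ask=-
bid=- ask=-
bid=- ask=97
bid=- ask=97
bid=- ask=97
bid=- ask=97

Derivation:
After op 1 [order #1] market_buy(qty=1): fills=none; bids=[-] asks=[-]
After op 2 [order #2] market_sell(qty=8): fills=none; bids=[-] asks=[-]
After op 3 [order #3] limit_sell(price=97, qty=7): fills=none; bids=[-] asks=[#3:7@97]
After op 4 [order #4] market_sell(qty=1): fills=none; bids=[-] asks=[#3:7@97]
After op 5 [order #5] limit_buy(price=98, qty=4): fills=#5x#3:4@97; bids=[-] asks=[#3:3@97]
After op 6 [order #6] market_sell(qty=5): fills=none; bids=[-] asks=[#3:3@97]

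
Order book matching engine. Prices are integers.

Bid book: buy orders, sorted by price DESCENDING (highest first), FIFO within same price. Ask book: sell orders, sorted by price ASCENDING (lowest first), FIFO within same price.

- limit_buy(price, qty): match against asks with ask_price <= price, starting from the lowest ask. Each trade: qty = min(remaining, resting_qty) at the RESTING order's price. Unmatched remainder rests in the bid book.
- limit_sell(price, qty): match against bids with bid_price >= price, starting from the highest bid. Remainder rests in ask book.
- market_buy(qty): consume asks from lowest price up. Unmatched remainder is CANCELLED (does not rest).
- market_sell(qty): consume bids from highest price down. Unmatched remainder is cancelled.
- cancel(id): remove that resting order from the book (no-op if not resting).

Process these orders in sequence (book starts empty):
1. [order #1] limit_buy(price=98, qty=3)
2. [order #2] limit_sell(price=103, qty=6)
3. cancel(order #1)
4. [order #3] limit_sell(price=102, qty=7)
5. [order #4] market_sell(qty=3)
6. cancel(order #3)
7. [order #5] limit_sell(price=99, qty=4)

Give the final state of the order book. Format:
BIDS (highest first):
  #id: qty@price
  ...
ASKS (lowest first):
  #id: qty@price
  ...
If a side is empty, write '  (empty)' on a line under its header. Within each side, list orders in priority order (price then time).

After op 1 [order #1] limit_buy(price=98, qty=3): fills=none; bids=[#1:3@98] asks=[-]
After op 2 [order #2] limit_sell(price=103, qty=6): fills=none; bids=[#1:3@98] asks=[#2:6@103]
After op 3 cancel(order #1): fills=none; bids=[-] asks=[#2:6@103]
After op 4 [order #3] limit_sell(price=102, qty=7): fills=none; bids=[-] asks=[#3:7@102 #2:6@103]
After op 5 [order #4] market_sell(qty=3): fills=none; bids=[-] asks=[#3:7@102 #2:6@103]
After op 6 cancel(order #3): fills=none; bids=[-] asks=[#2:6@103]
After op 7 [order #5] limit_sell(price=99, qty=4): fills=none; bids=[-] asks=[#5:4@99 #2:6@103]

Answer: BIDS (highest first):
  (empty)
ASKS (lowest first):
  #5: 4@99
  #2: 6@103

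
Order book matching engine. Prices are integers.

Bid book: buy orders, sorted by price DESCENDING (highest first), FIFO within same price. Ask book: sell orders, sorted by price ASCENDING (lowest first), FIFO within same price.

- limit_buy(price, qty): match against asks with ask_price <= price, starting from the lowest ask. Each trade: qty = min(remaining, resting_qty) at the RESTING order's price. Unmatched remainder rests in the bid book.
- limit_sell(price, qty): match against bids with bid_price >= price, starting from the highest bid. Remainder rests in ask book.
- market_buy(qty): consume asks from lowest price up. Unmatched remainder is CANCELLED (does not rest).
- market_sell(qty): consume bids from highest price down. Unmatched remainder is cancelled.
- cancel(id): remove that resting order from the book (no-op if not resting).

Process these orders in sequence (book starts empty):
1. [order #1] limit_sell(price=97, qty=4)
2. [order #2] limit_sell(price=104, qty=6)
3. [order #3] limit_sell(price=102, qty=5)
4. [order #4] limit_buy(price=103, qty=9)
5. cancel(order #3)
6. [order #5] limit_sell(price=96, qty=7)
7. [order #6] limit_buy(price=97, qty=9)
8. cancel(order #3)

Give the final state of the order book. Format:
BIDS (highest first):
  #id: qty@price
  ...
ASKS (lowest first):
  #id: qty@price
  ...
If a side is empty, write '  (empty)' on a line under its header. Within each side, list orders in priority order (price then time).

After op 1 [order #1] limit_sell(price=97, qty=4): fills=none; bids=[-] asks=[#1:4@97]
After op 2 [order #2] limit_sell(price=104, qty=6): fills=none; bids=[-] asks=[#1:4@97 #2:6@104]
After op 3 [order #3] limit_sell(price=102, qty=5): fills=none; bids=[-] asks=[#1:4@97 #3:5@102 #2:6@104]
After op 4 [order #4] limit_buy(price=103, qty=9): fills=#4x#1:4@97 #4x#3:5@102; bids=[-] asks=[#2:6@104]
After op 5 cancel(order #3): fills=none; bids=[-] asks=[#2:6@104]
After op 6 [order #5] limit_sell(price=96, qty=7): fills=none; bids=[-] asks=[#5:7@96 #2:6@104]
After op 7 [order #6] limit_buy(price=97, qty=9): fills=#6x#5:7@96; bids=[#6:2@97] asks=[#2:6@104]
After op 8 cancel(order #3): fills=none; bids=[#6:2@97] asks=[#2:6@104]

Answer: BIDS (highest first):
  #6: 2@97
ASKS (lowest first):
  #2: 6@104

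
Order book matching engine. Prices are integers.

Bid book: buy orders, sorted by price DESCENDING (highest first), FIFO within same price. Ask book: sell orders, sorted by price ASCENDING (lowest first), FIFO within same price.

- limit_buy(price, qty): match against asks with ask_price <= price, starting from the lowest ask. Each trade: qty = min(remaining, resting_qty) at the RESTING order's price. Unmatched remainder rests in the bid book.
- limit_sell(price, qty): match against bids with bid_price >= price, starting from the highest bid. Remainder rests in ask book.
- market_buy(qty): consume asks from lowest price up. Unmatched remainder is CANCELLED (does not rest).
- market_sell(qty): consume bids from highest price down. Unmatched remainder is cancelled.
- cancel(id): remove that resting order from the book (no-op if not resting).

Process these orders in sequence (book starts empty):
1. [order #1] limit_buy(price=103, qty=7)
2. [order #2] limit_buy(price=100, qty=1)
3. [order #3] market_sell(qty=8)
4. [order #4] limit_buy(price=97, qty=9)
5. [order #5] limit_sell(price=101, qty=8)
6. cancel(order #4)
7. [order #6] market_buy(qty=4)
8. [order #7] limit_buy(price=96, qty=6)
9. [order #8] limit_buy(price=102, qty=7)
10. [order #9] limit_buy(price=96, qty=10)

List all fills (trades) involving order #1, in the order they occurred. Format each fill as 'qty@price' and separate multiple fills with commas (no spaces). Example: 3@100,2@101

Answer: 7@103

Derivation:
After op 1 [order #1] limit_buy(price=103, qty=7): fills=none; bids=[#1:7@103] asks=[-]
After op 2 [order #2] limit_buy(price=100, qty=1): fills=none; bids=[#1:7@103 #2:1@100] asks=[-]
After op 3 [order #3] market_sell(qty=8): fills=#1x#3:7@103 #2x#3:1@100; bids=[-] asks=[-]
After op 4 [order #4] limit_buy(price=97, qty=9): fills=none; bids=[#4:9@97] asks=[-]
After op 5 [order #5] limit_sell(price=101, qty=8): fills=none; bids=[#4:9@97] asks=[#5:8@101]
After op 6 cancel(order #4): fills=none; bids=[-] asks=[#5:8@101]
After op 7 [order #6] market_buy(qty=4): fills=#6x#5:4@101; bids=[-] asks=[#5:4@101]
After op 8 [order #7] limit_buy(price=96, qty=6): fills=none; bids=[#7:6@96] asks=[#5:4@101]
After op 9 [order #8] limit_buy(price=102, qty=7): fills=#8x#5:4@101; bids=[#8:3@102 #7:6@96] asks=[-]
After op 10 [order #9] limit_buy(price=96, qty=10): fills=none; bids=[#8:3@102 #7:6@96 #9:10@96] asks=[-]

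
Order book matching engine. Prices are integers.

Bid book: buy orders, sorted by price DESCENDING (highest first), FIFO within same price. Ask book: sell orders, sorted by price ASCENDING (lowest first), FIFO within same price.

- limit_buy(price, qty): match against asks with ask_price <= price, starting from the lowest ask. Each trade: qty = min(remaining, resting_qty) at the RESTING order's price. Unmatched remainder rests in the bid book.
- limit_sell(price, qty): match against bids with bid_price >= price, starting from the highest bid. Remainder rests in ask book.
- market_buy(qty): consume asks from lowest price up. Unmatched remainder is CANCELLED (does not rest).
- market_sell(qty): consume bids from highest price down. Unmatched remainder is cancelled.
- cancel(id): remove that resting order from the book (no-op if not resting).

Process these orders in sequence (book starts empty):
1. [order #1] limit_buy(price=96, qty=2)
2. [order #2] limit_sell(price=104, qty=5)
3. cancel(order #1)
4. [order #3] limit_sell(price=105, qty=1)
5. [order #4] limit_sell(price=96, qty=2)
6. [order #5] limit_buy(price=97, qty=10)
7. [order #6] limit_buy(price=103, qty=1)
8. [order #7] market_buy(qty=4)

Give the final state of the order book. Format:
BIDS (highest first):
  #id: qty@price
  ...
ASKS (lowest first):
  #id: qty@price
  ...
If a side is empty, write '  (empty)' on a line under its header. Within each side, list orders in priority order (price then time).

Answer: BIDS (highest first):
  #6: 1@103
  #5: 8@97
ASKS (lowest first):
  #2: 1@104
  #3: 1@105

Derivation:
After op 1 [order #1] limit_buy(price=96, qty=2): fills=none; bids=[#1:2@96] asks=[-]
After op 2 [order #2] limit_sell(price=104, qty=5): fills=none; bids=[#1:2@96] asks=[#2:5@104]
After op 3 cancel(order #1): fills=none; bids=[-] asks=[#2:5@104]
After op 4 [order #3] limit_sell(price=105, qty=1): fills=none; bids=[-] asks=[#2:5@104 #3:1@105]
After op 5 [order #4] limit_sell(price=96, qty=2): fills=none; bids=[-] asks=[#4:2@96 #2:5@104 #3:1@105]
After op 6 [order #5] limit_buy(price=97, qty=10): fills=#5x#4:2@96; bids=[#5:8@97] asks=[#2:5@104 #3:1@105]
After op 7 [order #6] limit_buy(price=103, qty=1): fills=none; bids=[#6:1@103 #5:8@97] asks=[#2:5@104 #3:1@105]
After op 8 [order #7] market_buy(qty=4): fills=#7x#2:4@104; bids=[#6:1@103 #5:8@97] asks=[#2:1@104 #3:1@105]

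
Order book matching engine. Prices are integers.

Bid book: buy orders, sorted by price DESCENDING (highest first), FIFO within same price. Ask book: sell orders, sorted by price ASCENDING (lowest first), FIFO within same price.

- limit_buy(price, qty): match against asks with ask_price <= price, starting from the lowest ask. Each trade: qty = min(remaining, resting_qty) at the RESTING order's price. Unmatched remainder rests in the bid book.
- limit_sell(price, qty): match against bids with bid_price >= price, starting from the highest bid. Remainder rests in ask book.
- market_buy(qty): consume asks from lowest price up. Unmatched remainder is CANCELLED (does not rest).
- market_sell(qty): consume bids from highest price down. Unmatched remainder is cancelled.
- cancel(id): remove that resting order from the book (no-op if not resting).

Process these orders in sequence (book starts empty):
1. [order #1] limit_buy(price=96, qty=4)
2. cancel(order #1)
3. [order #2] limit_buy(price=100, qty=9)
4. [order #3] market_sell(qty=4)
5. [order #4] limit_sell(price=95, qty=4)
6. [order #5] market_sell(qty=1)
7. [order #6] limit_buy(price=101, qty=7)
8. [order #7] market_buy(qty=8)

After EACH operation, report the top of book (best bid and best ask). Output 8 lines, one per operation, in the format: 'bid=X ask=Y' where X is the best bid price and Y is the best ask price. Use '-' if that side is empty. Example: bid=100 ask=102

Answer: bid=96 ask=-
bid=- ask=-
bid=100 ask=-
bid=100 ask=-
bid=100 ask=-
bid=- ask=-
bid=101 ask=-
bid=101 ask=-

Derivation:
After op 1 [order #1] limit_buy(price=96, qty=4): fills=none; bids=[#1:4@96] asks=[-]
After op 2 cancel(order #1): fills=none; bids=[-] asks=[-]
After op 3 [order #2] limit_buy(price=100, qty=9): fills=none; bids=[#2:9@100] asks=[-]
After op 4 [order #3] market_sell(qty=4): fills=#2x#3:4@100; bids=[#2:5@100] asks=[-]
After op 5 [order #4] limit_sell(price=95, qty=4): fills=#2x#4:4@100; bids=[#2:1@100] asks=[-]
After op 6 [order #5] market_sell(qty=1): fills=#2x#5:1@100; bids=[-] asks=[-]
After op 7 [order #6] limit_buy(price=101, qty=7): fills=none; bids=[#6:7@101] asks=[-]
After op 8 [order #7] market_buy(qty=8): fills=none; bids=[#6:7@101] asks=[-]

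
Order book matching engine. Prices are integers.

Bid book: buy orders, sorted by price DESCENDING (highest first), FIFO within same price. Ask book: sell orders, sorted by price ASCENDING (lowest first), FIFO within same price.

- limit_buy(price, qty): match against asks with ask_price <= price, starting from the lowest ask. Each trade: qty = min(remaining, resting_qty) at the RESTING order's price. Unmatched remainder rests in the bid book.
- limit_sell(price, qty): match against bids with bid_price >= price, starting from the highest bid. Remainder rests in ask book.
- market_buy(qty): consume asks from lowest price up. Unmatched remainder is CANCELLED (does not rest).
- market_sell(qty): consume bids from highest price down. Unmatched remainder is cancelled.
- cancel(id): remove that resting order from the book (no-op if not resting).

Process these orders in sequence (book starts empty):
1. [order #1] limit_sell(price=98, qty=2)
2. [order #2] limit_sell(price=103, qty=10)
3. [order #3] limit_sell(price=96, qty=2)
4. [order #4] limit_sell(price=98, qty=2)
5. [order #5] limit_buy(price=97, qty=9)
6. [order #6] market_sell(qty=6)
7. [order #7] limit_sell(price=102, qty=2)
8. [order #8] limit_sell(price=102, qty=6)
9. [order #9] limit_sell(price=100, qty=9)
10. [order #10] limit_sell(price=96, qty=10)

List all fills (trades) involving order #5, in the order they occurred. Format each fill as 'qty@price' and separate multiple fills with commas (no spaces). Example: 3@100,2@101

After op 1 [order #1] limit_sell(price=98, qty=2): fills=none; bids=[-] asks=[#1:2@98]
After op 2 [order #2] limit_sell(price=103, qty=10): fills=none; bids=[-] asks=[#1:2@98 #2:10@103]
After op 3 [order #3] limit_sell(price=96, qty=2): fills=none; bids=[-] asks=[#3:2@96 #1:2@98 #2:10@103]
After op 4 [order #4] limit_sell(price=98, qty=2): fills=none; bids=[-] asks=[#3:2@96 #1:2@98 #4:2@98 #2:10@103]
After op 5 [order #5] limit_buy(price=97, qty=9): fills=#5x#3:2@96; bids=[#5:7@97] asks=[#1:2@98 #4:2@98 #2:10@103]
After op 6 [order #6] market_sell(qty=6): fills=#5x#6:6@97; bids=[#5:1@97] asks=[#1:2@98 #4:2@98 #2:10@103]
After op 7 [order #7] limit_sell(price=102, qty=2): fills=none; bids=[#5:1@97] asks=[#1:2@98 #4:2@98 #7:2@102 #2:10@103]
After op 8 [order #8] limit_sell(price=102, qty=6): fills=none; bids=[#5:1@97] asks=[#1:2@98 #4:2@98 #7:2@102 #8:6@102 #2:10@103]
After op 9 [order #9] limit_sell(price=100, qty=9): fills=none; bids=[#5:1@97] asks=[#1:2@98 #4:2@98 #9:9@100 #7:2@102 #8:6@102 #2:10@103]
After op 10 [order #10] limit_sell(price=96, qty=10): fills=#5x#10:1@97; bids=[-] asks=[#10:9@96 #1:2@98 #4:2@98 #9:9@100 #7:2@102 #8:6@102 #2:10@103]

Answer: 2@96,6@97,1@97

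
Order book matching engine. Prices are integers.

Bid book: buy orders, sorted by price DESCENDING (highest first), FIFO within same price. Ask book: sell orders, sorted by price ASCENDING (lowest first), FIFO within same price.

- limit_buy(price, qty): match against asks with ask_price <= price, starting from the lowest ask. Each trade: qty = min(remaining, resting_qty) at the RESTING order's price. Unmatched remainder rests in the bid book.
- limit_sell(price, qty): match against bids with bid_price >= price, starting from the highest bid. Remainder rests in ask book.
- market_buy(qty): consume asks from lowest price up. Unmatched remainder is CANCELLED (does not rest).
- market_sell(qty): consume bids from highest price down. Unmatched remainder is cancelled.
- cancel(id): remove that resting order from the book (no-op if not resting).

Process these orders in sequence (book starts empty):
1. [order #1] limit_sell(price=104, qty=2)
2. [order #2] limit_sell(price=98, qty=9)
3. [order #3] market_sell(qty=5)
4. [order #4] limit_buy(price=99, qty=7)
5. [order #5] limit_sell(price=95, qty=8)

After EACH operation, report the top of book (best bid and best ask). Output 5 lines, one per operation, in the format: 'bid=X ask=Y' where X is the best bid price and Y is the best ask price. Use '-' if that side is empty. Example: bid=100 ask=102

Answer: bid=- ask=104
bid=- ask=98
bid=- ask=98
bid=- ask=98
bid=- ask=95

Derivation:
After op 1 [order #1] limit_sell(price=104, qty=2): fills=none; bids=[-] asks=[#1:2@104]
After op 2 [order #2] limit_sell(price=98, qty=9): fills=none; bids=[-] asks=[#2:9@98 #1:2@104]
After op 3 [order #3] market_sell(qty=5): fills=none; bids=[-] asks=[#2:9@98 #1:2@104]
After op 4 [order #4] limit_buy(price=99, qty=7): fills=#4x#2:7@98; bids=[-] asks=[#2:2@98 #1:2@104]
After op 5 [order #5] limit_sell(price=95, qty=8): fills=none; bids=[-] asks=[#5:8@95 #2:2@98 #1:2@104]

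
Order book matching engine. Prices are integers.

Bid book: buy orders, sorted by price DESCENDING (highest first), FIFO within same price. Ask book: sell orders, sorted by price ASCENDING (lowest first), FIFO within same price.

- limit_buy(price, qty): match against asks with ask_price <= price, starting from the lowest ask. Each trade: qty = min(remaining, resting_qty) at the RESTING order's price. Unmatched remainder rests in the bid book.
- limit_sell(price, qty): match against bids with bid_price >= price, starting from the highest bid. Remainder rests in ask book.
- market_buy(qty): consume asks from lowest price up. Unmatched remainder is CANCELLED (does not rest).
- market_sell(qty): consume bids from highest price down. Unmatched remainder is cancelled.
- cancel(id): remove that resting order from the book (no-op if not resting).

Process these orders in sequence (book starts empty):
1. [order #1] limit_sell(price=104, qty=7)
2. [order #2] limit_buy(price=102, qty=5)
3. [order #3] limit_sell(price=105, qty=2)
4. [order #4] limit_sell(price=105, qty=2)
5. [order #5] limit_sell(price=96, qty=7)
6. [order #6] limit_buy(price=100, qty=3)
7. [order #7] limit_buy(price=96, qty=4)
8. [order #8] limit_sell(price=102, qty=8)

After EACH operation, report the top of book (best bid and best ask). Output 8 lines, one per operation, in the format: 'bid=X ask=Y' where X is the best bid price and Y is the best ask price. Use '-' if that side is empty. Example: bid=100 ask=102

Answer: bid=- ask=104
bid=102 ask=104
bid=102 ask=104
bid=102 ask=104
bid=- ask=96
bid=100 ask=104
bid=100 ask=104
bid=100 ask=102

Derivation:
After op 1 [order #1] limit_sell(price=104, qty=7): fills=none; bids=[-] asks=[#1:7@104]
After op 2 [order #2] limit_buy(price=102, qty=5): fills=none; bids=[#2:5@102] asks=[#1:7@104]
After op 3 [order #3] limit_sell(price=105, qty=2): fills=none; bids=[#2:5@102] asks=[#1:7@104 #3:2@105]
After op 4 [order #4] limit_sell(price=105, qty=2): fills=none; bids=[#2:5@102] asks=[#1:7@104 #3:2@105 #4:2@105]
After op 5 [order #5] limit_sell(price=96, qty=7): fills=#2x#5:5@102; bids=[-] asks=[#5:2@96 #1:7@104 #3:2@105 #4:2@105]
After op 6 [order #6] limit_buy(price=100, qty=3): fills=#6x#5:2@96; bids=[#6:1@100] asks=[#1:7@104 #3:2@105 #4:2@105]
After op 7 [order #7] limit_buy(price=96, qty=4): fills=none; bids=[#6:1@100 #7:4@96] asks=[#1:7@104 #3:2@105 #4:2@105]
After op 8 [order #8] limit_sell(price=102, qty=8): fills=none; bids=[#6:1@100 #7:4@96] asks=[#8:8@102 #1:7@104 #3:2@105 #4:2@105]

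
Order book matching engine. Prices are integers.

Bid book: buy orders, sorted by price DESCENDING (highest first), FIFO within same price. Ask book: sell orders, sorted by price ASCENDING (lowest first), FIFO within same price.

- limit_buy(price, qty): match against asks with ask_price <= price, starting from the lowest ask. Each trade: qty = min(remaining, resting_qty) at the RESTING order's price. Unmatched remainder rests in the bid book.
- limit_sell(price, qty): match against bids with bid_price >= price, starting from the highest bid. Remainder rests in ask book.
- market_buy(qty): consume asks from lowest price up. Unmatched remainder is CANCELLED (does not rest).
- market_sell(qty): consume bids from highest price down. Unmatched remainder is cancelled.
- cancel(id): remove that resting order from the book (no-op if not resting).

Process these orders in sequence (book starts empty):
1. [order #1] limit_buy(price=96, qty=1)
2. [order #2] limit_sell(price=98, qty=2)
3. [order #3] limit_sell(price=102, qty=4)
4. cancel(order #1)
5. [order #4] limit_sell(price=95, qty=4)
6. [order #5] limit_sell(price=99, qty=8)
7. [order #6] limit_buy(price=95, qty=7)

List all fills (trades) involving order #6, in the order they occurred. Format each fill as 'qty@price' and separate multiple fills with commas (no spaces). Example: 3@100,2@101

After op 1 [order #1] limit_buy(price=96, qty=1): fills=none; bids=[#1:1@96] asks=[-]
After op 2 [order #2] limit_sell(price=98, qty=2): fills=none; bids=[#1:1@96] asks=[#2:2@98]
After op 3 [order #3] limit_sell(price=102, qty=4): fills=none; bids=[#1:1@96] asks=[#2:2@98 #3:4@102]
After op 4 cancel(order #1): fills=none; bids=[-] asks=[#2:2@98 #3:4@102]
After op 5 [order #4] limit_sell(price=95, qty=4): fills=none; bids=[-] asks=[#4:4@95 #2:2@98 #3:4@102]
After op 6 [order #5] limit_sell(price=99, qty=8): fills=none; bids=[-] asks=[#4:4@95 #2:2@98 #5:8@99 #3:4@102]
After op 7 [order #6] limit_buy(price=95, qty=7): fills=#6x#4:4@95; bids=[#6:3@95] asks=[#2:2@98 #5:8@99 #3:4@102]

Answer: 4@95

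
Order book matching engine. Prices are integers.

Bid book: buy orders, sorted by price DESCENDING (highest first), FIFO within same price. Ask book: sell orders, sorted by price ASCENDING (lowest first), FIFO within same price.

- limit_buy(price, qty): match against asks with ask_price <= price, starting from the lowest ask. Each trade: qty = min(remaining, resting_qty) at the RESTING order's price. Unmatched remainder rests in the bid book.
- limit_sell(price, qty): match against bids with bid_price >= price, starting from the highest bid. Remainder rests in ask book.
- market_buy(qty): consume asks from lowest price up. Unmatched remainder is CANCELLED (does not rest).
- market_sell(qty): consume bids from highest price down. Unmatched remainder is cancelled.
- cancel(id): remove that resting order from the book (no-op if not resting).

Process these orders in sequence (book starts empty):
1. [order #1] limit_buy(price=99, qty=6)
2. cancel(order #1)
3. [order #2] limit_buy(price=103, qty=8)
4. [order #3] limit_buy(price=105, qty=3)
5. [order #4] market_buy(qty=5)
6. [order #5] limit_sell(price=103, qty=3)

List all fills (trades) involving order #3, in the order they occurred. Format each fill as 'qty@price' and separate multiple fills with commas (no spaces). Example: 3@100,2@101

Answer: 3@105

Derivation:
After op 1 [order #1] limit_buy(price=99, qty=6): fills=none; bids=[#1:6@99] asks=[-]
After op 2 cancel(order #1): fills=none; bids=[-] asks=[-]
After op 3 [order #2] limit_buy(price=103, qty=8): fills=none; bids=[#2:8@103] asks=[-]
After op 4 [order #3] limit_buy(price=105, qty=3): fills=none; bids=[#3:3@105 #2:8@103] asks=[-]
After op 5 [order #4] market_buy(qty=5): fills=none; bids=[#3:3@105 #2:8@103] asks=[-]
After op 6 [order #5] limit_sell(price=103, qty=3): fills=#3x#5:3@105; bids=[#2:8@103] asks=[-]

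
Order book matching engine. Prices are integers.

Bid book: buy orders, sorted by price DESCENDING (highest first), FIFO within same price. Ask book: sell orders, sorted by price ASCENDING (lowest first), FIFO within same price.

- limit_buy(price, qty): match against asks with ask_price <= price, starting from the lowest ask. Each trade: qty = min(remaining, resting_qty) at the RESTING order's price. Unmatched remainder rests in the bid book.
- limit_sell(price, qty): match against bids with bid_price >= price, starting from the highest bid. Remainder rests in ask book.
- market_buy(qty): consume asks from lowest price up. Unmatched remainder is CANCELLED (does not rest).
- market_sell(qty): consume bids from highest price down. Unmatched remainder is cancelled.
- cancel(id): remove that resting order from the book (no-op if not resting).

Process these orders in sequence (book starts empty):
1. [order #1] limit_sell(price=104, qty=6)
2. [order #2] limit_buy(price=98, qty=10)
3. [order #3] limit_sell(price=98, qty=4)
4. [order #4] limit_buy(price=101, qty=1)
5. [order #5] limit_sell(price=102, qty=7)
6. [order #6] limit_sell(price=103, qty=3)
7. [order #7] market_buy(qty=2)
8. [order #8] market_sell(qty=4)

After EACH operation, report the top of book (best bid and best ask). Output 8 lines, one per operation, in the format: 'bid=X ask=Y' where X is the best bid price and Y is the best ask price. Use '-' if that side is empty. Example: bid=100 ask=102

After op 1 [order #1] limit_sell(price=104, qty=6): fills=none; bids=[-] asks=[#1:6@104]
After op 2 [order #2] limit_buy(price=98, qty=10): fills=none; bids=[#2:10@98] asks=[#1:6@104]
After op 3 [order #3] limit_sell(price=98, qty=4): fills=#2x#3:4@98; bids=[#2:6@98] asks=[#1:6@104]
After op 4 [order #4] limit_buy(price=101, qty=1): fills=none; bids=[#4:1@101 #2:6@98] asks=[#1:6@104]
After op 5 [order #5] limit_sell(price=102, qty=7): fills=none; bids=[#4:1@101 #2:6@98] asks=[#5:7@102 #1:6@104]
After op 6 [order #6] limit_sell(price=103, qty=3): fills=none; bids=[#4:1@101 #2:6@98] asks=[#5:7@102 #6:3@103 #1:6@104]
After op 7 [order #7] market_buy(qty=2): fills=#7x#5:2@102; bids=[#4:1@101 #2:6@98] asks=[#5:5@102 #6:3@103 #1:6@104]
After op 8 [order #8] market_sell(qty=4): fills=#4x#8:1@101 #2x#8:3@98; bids=[#2:3@98] asks=[#5:5@102 #6:3@103 #1:6@104]

Answer: bid=- ask=104
bid=98 ask=104
bid=98 ask=104
bid=101 ask=104
bid=101 ask=102
bid=101 ask=102
bid=101 ask=102
bid=98 ask=102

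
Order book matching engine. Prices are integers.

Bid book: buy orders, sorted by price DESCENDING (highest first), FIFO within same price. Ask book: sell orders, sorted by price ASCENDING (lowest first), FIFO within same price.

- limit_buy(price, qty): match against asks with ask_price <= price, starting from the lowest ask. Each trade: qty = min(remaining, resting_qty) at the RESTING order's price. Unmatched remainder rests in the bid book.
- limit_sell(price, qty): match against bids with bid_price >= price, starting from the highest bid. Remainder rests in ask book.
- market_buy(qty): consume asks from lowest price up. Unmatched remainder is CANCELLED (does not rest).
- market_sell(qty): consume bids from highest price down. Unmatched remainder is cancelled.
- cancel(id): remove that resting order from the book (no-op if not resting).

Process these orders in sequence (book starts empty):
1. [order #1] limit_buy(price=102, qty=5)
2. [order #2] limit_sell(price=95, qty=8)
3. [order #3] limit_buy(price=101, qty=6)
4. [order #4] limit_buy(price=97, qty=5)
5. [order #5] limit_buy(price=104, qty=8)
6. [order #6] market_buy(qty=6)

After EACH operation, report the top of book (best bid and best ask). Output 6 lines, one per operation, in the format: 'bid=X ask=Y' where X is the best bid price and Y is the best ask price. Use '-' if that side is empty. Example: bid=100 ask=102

Answer: bid=102 ask=-
bid=- ask=95
bid=101 ask=-
bid=101 ask=-
bid=104 ask=-
bid=104 ask=-

Derivation:
After op 1 [order #1] limit_buy(price=102, qty=5): fills=none; bids=[#1:5@102] asks=[-]
After op 2 [order #2] limit_sell(price=95, qty=8): fills=#1x#2:5@102; bids=[-] asks=[#2:3@95]
After op 3 [order #3] limit_buy(price=101, qty=6): fills=#3x#2:3@95; bids=[#3:3@101] asks=[-]
After op 4 [order #4] limit_buy(price=97, qty=5): fills=none; bids=[#3:3@101 #4:5@97] asks=[-]
After op 5 [order #5] limit_buy(price=104, qty=8): fills=none; bids=[#5:8@104 #3:3@101 #4:5@97] asks=[-]
After op 6 [order #6] market_buy(qty=6): fills=none; bids=[#5:8@104 #3:3@101 #4:5@97] asks=[-]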